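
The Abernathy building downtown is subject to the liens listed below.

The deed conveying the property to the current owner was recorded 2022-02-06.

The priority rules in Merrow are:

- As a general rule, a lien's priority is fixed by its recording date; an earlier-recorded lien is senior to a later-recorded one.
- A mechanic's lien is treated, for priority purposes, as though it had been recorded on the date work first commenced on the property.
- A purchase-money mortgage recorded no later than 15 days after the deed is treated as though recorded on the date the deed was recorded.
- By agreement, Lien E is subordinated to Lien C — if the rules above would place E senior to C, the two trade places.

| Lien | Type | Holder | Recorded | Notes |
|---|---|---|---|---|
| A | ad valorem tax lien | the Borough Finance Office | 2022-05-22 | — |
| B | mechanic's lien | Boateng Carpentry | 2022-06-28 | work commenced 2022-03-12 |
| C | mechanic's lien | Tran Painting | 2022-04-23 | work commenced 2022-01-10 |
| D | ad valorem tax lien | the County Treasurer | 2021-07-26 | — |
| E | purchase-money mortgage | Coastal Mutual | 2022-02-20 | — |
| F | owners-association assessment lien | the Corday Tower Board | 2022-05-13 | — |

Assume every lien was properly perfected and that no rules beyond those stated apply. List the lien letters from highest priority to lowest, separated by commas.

First, effective dates: B is treated as recorded 2022-03-12, the work-commencement date; C's effective date is 2022-01-10, when work began; E's effective date is the deed date, 2022-02-06.
Sorted by effective date: D (2021-07-26), C (2022-01-10), E (2022-02-06), B (2022-03-12), F (2022-05-13), A (2022-05-22).
E is already junior to C, so the subordination agreement changes nothing.

D, C, E, B, F, A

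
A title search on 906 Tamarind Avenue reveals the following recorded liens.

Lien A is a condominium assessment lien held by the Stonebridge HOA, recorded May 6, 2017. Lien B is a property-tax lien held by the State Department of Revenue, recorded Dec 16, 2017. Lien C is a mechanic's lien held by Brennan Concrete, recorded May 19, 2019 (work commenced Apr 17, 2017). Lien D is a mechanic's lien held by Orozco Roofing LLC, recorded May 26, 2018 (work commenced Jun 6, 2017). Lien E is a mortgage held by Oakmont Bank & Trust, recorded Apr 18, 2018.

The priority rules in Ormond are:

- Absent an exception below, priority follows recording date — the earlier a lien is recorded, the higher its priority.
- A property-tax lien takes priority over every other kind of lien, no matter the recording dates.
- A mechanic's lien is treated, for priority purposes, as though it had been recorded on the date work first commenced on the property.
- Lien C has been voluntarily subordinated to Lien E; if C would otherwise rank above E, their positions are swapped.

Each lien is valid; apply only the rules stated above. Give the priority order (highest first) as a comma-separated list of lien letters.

B, E, A, D, C

Adjusting effective dates: C's effective date is Apr 17, 2017, when work began; D relates back to Jun 6, 2017 (work commenced).
B is a property-tax lien and takes priority over every other lien.
Among the remaining liens, by effective date: C (Apr 17, 2017), A (May 6, 2017), D (Jun 6, 2017), E (Apr 18, 2018).
C would otherwise be senior to E, so under the subordination agreement C and E exchange positions.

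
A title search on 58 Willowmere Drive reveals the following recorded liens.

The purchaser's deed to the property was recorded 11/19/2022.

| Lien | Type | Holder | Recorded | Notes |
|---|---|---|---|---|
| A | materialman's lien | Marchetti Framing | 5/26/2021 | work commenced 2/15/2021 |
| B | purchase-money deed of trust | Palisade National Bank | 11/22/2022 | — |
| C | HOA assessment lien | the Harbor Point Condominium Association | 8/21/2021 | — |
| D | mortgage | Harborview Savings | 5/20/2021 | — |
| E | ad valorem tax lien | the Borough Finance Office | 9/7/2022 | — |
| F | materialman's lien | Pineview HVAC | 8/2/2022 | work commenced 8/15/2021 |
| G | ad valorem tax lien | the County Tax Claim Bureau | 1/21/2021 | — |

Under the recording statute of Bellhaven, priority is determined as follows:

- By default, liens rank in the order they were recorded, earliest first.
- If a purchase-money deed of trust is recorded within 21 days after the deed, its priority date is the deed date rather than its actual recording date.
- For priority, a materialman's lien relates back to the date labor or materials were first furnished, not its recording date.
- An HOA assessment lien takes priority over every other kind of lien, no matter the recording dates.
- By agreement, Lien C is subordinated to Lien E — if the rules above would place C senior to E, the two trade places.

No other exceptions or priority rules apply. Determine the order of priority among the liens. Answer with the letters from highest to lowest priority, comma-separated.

E, G, A, D, F, C, B

Effective dates after the stated exceptions: A is treated as recorded 2/15/2021, the work-commencement date; B relates back to the deed date 11/19/2022; F is treated as recorded 8/15/2021, the work-commencement date.
C is an HOA assessment lien and takes priority over every other lien.
The other liens, earliest effective date first: G (1/21/2021), A (2/15/2021), D (5/20/2021), F (8/15/2021), E (9/7/2022), B (11/19/2022).
Because C would otherwise rank above E, the subordination swaps them.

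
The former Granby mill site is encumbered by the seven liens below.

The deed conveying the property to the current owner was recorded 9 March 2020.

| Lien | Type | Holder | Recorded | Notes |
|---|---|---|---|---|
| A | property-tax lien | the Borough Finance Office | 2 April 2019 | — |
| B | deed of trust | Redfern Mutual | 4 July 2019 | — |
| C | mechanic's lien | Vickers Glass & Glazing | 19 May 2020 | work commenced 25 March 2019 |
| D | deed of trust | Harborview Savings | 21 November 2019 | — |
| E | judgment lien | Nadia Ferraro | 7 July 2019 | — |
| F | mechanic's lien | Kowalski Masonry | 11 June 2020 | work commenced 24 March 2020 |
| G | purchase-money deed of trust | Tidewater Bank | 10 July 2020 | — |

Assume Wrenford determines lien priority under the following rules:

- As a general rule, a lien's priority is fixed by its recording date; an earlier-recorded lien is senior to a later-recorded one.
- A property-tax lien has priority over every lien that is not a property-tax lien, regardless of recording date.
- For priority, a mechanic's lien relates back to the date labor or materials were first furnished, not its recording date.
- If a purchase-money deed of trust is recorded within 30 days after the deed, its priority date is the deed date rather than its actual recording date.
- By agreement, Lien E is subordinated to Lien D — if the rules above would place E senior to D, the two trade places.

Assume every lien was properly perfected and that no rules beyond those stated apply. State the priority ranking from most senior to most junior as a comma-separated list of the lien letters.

Effective dates after the stated exceptions: C relates back to 25 March 2019 (work commenced); F's effective date is 24 March 2020, when work began; G was recorded 123 days after the deed, outside the 30-day window, so it keeps its recording date.
As a property-tax lien, A is senior to every other lien.
The other liens, earliest effective date first: C (25 March 2019), B (4 July 2019), E (7 July 2019), D (21 November 2019), F (24 March 2020), G (10 July 2020).
Because E would otherwise rank above D, the subordination swaps them.

A, C, B, D, E, F, G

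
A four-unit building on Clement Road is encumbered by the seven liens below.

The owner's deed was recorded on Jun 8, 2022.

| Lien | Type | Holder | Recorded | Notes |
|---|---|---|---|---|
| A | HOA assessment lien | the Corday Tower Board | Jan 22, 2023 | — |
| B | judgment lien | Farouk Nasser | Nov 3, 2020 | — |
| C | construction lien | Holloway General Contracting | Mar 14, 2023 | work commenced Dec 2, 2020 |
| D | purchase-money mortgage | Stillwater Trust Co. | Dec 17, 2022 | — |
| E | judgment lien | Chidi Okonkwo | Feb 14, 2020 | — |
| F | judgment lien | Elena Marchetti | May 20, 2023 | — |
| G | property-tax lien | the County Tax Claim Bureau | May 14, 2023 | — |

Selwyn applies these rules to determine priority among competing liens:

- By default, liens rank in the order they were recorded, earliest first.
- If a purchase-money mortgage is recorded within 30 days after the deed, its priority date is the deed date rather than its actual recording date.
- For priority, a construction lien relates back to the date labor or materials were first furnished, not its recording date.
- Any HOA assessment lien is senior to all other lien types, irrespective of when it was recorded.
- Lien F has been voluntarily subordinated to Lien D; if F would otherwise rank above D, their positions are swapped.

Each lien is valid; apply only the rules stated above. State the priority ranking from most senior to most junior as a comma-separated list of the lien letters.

Effective dates after the stated exceptions: C is treated as recorded Dec 2, 2020, the work-commencement date; D was recorded 192 days after the deed — beyond 30 days — so no relation-back applies.
A is an HOA assessment lien, so it outranks all other liens regardless of date.
Ordering the rest by effective date: E (Feb 14, 2020), B (Nov 3, 2020), C (Dec 2, 2020), D (Dec 17, 2022), G (May 14, 2023), F (May 20, 2023).
F is already junior to D, so the subordination agreement changes nothing.

A, E, B, C, D, G, F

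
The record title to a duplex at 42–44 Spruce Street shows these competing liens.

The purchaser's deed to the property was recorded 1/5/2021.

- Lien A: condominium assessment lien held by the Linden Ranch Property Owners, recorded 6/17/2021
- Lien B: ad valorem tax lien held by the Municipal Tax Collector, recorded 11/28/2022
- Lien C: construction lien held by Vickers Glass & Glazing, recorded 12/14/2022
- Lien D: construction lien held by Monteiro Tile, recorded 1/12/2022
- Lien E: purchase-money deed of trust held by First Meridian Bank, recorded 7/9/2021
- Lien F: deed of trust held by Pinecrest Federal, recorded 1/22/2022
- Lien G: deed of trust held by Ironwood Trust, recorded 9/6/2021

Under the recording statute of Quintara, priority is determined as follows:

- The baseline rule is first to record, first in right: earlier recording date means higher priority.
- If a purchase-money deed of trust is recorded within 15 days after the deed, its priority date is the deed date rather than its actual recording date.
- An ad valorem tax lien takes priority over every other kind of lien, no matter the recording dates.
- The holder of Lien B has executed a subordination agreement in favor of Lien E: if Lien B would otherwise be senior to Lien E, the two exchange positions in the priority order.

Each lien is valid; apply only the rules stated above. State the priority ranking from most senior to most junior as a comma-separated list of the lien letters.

Effective dates after the stated exceptions: E was recorded 185 days after the deed — beyond 15 days — so no relation-back applies.
B is an ad valorem tax lien, so it outranks all other liens regardless of date.
The other liens, earliest effective date first: A (6/17/2021), E (7/9/2021), G (9/6/2021), D (1/12/2022), F (1/22/2022), C (12/14/2022).
Because B would otherwise rank above E, the subordination swaps them.

E, A, B, G, D, F, C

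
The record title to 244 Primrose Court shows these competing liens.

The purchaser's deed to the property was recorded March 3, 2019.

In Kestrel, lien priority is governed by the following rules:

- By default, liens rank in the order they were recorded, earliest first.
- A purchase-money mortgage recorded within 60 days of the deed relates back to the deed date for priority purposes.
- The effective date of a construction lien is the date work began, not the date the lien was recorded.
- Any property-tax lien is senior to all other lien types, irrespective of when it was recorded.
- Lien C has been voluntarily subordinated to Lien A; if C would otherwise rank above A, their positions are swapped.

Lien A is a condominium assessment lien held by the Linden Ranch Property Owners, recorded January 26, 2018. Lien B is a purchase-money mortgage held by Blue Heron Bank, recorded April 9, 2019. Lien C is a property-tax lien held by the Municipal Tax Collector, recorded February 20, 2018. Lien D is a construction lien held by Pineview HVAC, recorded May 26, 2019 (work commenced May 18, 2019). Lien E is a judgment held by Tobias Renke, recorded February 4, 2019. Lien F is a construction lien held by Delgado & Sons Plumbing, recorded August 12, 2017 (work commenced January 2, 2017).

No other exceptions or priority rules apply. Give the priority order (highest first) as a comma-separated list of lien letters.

A, F, C, E, B, D

First, effective dates: B relates back to the deed date March 3, 2019; D relates back to May 18, 2019 (work commenced); F is treated as recorded January 2, 2017, the work-commencement date.
C, as a property-tax lien, has superpriority and ranks first.
Remaining liens by effective date: F (January 2, 2017), A (January 26, 2018), E (February 4, 2019), B (March 3, 2019), D (May 18, 2019).
The subordination applies — C was senior to A — so C and A swap.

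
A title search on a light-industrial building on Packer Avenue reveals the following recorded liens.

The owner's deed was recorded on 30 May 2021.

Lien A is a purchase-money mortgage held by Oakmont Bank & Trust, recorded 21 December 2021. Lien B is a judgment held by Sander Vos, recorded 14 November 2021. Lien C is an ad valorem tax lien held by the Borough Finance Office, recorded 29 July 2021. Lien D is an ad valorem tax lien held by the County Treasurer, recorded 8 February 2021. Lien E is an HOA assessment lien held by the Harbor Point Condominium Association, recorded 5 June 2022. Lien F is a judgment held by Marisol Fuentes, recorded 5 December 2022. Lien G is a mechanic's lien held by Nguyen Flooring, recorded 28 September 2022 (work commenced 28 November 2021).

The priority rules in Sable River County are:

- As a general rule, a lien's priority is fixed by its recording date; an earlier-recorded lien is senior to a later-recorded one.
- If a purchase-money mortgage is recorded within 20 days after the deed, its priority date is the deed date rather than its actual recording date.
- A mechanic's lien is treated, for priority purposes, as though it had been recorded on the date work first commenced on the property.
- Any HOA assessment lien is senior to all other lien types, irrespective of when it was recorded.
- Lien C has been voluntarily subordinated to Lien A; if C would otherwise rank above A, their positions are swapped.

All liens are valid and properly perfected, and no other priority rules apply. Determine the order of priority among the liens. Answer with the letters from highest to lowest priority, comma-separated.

Adjusting effective dates: A was recorded 205 days after the deed, outside the 20-day window, so it keeps its recording date; G is treated as recorded 28 November 2021, the work-commencement date.
E, as an HOA assessment lien, has superpriority and ranks first.
The other liens, earliest effective date first: D (8 February 2021), C (29 July 2021), B (14 November 2021), G (28 November 2021), A (21 December 2021), F (5 December 2022).
C would otherwise be senior to A, so under the subordination agreement C and A exchange positions.

E, D, A, B, G, C, F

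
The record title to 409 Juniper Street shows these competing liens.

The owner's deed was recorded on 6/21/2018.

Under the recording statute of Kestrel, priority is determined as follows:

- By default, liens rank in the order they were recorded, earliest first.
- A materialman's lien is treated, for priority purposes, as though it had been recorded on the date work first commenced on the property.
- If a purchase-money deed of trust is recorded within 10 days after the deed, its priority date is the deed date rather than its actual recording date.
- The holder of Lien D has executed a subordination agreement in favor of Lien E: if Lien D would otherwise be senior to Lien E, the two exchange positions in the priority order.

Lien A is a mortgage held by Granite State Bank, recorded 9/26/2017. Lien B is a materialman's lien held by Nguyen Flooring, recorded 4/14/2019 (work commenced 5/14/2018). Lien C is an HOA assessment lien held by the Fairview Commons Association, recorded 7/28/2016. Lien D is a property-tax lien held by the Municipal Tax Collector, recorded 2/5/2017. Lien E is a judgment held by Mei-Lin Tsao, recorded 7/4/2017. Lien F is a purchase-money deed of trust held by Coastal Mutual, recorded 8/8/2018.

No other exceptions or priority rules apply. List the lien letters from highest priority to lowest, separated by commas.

C, E, D, A, B, F

Effective dates: B's effective date is 5/14/2018, when work began; F was recorded 48 days after the deed, outside the 10-day window, so it keeps its recording date.
Ordering by effective date: C (7/28/2016), D (2/5/2017), E (7/4/2017), A (9/26/2017), B (5/14/2018), F (8/8/2018).
D would otherwise be senior to E, so under the subordination agreement D and E exchange positions.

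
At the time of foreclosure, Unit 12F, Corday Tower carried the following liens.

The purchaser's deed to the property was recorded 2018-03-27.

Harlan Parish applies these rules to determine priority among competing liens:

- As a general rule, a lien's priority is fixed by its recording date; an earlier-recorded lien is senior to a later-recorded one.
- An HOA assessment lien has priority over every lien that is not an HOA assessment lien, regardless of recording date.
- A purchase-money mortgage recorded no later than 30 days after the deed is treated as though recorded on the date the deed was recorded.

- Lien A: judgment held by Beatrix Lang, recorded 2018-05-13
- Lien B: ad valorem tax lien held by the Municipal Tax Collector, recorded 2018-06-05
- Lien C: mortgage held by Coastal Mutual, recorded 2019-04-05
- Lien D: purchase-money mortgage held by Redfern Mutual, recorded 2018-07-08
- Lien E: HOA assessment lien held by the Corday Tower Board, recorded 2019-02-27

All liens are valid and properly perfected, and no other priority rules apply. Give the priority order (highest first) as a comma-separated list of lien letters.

E, A, B, D, C

Adjusting effective dates: D was recorded 103 days after the deed, outside the 30-day window, so it keeps its recording date.
E is an HOA assessment lien and takes priority over every other lien.
Among the remaining liens, by effective date: A (2018-05-13), B (2018-06-05), D (2018-07-08), C (2019-04-05).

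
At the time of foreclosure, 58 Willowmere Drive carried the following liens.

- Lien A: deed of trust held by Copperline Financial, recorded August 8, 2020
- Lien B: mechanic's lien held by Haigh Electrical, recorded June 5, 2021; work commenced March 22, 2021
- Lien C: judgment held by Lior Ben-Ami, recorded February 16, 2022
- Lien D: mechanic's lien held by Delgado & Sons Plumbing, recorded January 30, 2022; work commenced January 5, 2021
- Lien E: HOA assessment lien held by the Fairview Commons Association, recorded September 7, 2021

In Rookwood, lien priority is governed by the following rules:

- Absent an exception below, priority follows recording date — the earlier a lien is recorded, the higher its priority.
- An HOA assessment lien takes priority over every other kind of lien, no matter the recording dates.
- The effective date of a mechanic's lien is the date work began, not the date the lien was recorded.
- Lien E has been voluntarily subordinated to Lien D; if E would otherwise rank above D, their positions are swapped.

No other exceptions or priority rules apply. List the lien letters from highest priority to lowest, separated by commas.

D, A, E, B, C

Effective dates: B is treated as recorded March 22, 2021, the work-commencement date; D's effective date is January 5, 2021, when work began.
E is an HOA assessment lien and takes priority over every other lien.
Among the remaining liens, by effective date: A (August 8, 2020), D (January 5, 2021), B (March 22, 2021), C (February 16, 2022).
Because E would otherwise rank above D, the subordination swaps them.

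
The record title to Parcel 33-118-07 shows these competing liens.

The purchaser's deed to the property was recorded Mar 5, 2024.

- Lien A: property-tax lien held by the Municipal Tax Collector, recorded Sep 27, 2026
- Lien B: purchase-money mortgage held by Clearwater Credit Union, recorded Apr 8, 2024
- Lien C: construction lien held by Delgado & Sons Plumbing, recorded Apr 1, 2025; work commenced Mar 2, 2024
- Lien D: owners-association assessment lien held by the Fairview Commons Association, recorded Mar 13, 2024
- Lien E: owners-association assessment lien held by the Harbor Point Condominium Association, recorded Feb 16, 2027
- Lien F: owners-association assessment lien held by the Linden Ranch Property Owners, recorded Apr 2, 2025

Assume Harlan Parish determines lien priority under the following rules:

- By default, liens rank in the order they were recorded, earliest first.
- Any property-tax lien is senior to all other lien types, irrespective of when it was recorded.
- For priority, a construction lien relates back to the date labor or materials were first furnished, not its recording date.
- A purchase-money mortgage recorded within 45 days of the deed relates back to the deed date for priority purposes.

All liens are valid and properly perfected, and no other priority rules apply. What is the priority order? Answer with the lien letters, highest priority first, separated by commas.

A, C, B, D, F, E

Effective dates: B was recorded within the 45-day window, so its effective date is the deed date Mar 5, 2024; C's effective date is Mar 2, 2024, when work began.
As a property-tax lien, A is senior to every other lien.
The other liens, earliest effective date first: C (Mar 2, 2024), B (Mar 5, 2024), D (Mar 13, 2024), F (Apr 2, 2025), E (Feb 16, 2027).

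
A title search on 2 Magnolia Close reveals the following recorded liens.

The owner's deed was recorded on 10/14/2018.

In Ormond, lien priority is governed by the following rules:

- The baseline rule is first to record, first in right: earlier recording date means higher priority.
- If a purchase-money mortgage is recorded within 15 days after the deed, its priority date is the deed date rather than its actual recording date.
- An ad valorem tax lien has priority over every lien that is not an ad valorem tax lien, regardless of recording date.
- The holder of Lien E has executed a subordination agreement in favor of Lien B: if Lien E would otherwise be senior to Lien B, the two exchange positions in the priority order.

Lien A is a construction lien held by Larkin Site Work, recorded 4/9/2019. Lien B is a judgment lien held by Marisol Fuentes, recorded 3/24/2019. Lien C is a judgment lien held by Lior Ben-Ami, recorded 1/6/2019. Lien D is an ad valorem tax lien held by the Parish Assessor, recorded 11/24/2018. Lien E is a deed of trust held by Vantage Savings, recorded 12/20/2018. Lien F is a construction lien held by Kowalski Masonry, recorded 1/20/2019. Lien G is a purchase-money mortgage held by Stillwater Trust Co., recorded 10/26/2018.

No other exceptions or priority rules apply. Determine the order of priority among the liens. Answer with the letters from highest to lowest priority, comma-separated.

Effective dates: G was recorded within the 15-day window, so its effective date is the deed date 10/14/2018.
D is an ad valorem tax lien and takes priority over every other lien.
Ordering the rest by effective date: G (10/14/2018), E (12/20/2018), C (1/6/2019), F (1/20/2019), B (3/24/2019), A (4/9/2019).
E is senior to B before the subordination, so the two trade places.

D, G, B, C, F, E, A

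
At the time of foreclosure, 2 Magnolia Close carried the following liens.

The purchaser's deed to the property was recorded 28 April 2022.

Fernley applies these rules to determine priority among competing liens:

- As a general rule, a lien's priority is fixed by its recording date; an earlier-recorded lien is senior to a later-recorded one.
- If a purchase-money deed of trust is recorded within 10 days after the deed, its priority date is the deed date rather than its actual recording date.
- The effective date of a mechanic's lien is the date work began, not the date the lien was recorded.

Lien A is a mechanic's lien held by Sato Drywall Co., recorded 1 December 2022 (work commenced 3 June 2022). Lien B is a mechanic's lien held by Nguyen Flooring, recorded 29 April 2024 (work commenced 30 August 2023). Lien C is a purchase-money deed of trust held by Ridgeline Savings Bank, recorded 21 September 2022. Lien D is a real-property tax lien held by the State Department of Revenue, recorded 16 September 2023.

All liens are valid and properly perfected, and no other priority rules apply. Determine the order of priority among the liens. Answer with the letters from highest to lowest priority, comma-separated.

A, C, B, D

Effective dates after the stated exceptions: A's effective date is 3 June 2022, when work began; B relates back to 30 August 2023 (work commenced); C missed the 10-day window (146 days after the deed), so its recording date stands.
Sorted by effective date: A (3 June 2022), C (21 September 2022), B (30 August 2023), D (16 September 2023).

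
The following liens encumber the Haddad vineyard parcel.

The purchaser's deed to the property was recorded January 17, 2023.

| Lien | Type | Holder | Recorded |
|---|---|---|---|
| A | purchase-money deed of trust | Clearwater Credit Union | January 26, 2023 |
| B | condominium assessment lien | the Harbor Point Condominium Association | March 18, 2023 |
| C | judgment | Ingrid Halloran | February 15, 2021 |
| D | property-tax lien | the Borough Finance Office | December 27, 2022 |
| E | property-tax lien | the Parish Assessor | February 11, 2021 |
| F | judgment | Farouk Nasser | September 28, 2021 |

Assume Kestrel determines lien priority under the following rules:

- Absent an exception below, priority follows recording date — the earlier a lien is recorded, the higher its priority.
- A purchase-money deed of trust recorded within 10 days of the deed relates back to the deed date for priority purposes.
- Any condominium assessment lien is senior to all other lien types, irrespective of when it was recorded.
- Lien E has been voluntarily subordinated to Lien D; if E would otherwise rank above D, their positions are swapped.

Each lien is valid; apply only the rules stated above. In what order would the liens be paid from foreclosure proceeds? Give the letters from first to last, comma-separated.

Effective dates after the stated exceptions: A's effective date is the deed date, January 17, 2023.
B is a condominium assessment lien and takes priority over every other lien.
The other liens, earliest effective date first: E (February 11, 2021), C (February 15, 2021), F (September 28, 2021), D (December 27, 2022), A (January 17, 2023).
The subordination applies — E was senior to D — so E and D swap.

B, D, C, F, E, A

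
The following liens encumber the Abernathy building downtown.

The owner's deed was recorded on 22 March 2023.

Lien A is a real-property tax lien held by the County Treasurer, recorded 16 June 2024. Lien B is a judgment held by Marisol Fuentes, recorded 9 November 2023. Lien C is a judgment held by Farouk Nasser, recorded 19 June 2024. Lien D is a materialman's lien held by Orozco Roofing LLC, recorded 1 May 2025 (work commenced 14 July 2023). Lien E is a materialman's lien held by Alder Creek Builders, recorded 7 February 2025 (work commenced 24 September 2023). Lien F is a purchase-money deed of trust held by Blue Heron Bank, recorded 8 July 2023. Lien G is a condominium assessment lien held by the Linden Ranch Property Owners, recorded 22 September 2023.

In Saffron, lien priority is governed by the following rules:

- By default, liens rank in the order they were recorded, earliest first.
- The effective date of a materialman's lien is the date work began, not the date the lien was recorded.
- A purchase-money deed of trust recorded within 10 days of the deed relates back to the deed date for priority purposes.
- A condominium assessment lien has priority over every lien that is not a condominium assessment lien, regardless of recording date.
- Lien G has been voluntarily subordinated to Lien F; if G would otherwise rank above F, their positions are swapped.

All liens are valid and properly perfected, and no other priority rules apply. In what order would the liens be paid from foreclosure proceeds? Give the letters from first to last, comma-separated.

Effective dates: D relates back to 14 July 2023 (work commenced); E is treated as recorded 24 September 2023, the work-commencement date; F was recorded 108 days after the deed, outside the 10-day window, so it keeps its recording date.
G, as a condominium assessment lien, has superpriority and ranks first.
Remaining liens by effective date: F (8 July 2023), D (14 July 2023), E (24 September 2023), B (9 November 2023), A (16 June 2024), C (19 June 2024).
G would otherwise be senior to F, so under the subordination agreement G and F exchange positions.

F, G, D, E, B, A, C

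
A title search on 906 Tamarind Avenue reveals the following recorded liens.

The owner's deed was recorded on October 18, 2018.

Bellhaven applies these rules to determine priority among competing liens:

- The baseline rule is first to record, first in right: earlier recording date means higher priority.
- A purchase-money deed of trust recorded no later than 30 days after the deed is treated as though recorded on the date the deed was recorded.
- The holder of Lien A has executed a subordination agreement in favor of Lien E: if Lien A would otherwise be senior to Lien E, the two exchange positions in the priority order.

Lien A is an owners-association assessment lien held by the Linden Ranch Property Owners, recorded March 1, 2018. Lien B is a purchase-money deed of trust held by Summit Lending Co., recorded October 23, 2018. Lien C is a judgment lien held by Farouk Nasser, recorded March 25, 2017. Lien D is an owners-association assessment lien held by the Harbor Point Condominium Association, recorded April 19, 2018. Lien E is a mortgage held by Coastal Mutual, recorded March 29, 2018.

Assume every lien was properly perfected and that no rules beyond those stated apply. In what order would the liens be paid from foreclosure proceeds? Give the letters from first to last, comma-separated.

C, E, A, D, B

Effective dates after the stated exceptions: B was recorded within the 30-day window, so its effective date is the deed date October 18, 2018.
Ordering by effective date: C (March 25, 2017), A (March 1, 2018), E (March 29, 2018), D (April 19, 2018), B (October 18, 2018).
A is senior to E before the subordination, so the two trade places.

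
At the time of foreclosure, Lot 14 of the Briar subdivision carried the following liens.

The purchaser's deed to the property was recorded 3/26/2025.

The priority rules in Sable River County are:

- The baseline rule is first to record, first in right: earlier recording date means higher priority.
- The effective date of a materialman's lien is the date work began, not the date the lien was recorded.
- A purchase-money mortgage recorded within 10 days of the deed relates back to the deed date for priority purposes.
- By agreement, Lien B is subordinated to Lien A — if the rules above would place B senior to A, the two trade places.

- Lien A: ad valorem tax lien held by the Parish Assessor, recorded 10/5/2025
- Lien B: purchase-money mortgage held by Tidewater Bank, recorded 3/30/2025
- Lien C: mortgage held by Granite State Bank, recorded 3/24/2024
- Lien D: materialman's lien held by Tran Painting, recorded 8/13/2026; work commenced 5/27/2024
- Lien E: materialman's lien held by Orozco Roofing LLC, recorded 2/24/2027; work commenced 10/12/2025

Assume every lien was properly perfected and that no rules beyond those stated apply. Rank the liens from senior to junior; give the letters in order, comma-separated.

First, effective dates: B relates back to the deed date 3/26/2025; D relates back to 5/27/2024 (work commenced); E's effective date is 10/12/2025, when work began.
Ordering by effective date: C (3/24/2024), D (5/27/2024), B (3/26/2025), A (10/5/2025), E (10/12/2025).
The subordination applies — B was senior to A — so B and A swap.

C, D, A, B, E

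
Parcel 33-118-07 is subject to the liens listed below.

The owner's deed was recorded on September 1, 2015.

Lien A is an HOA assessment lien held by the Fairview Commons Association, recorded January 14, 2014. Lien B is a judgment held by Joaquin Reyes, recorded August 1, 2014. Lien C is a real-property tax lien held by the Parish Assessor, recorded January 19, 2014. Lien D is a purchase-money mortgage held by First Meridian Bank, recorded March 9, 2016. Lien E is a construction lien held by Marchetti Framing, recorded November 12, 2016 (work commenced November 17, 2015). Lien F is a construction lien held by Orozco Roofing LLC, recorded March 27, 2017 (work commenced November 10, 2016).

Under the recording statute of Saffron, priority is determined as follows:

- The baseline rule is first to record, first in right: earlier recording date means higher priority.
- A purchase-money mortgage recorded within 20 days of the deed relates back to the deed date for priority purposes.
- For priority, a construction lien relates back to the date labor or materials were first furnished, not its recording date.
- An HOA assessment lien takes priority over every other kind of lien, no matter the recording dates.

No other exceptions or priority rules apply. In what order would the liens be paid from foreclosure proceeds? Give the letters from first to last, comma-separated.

Adjusting effective dates: D was recorded 190 days after the deed, outside the 20-day window, so it keeps its recording date; E relates back to November 17, 2015 (work commenced); F relates back to November 10, 2016 (work commenced).
A, as an HOA assessment lien, has superpriority and ranks first.
Ordering the rest by effective date: C (January 19, 2014), B (August 1, 2014), E (November 17, 2015), D (March 9, 2016), F (November 10, 2016).

A, C, B, E, D, F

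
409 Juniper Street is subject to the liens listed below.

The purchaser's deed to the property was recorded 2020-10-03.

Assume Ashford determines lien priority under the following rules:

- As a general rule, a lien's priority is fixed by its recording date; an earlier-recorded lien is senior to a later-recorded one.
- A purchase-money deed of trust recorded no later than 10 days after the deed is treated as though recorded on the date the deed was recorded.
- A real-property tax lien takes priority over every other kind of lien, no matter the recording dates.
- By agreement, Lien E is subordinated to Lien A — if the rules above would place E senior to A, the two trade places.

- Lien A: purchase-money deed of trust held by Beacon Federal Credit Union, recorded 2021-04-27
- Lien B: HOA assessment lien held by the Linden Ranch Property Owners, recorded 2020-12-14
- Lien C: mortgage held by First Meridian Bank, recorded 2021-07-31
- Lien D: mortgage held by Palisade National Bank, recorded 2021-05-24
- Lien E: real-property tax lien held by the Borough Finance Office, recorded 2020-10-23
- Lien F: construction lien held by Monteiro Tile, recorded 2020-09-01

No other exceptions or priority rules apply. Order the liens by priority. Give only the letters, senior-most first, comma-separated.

A, F, B, E, D, C

Adjusting effective dates: A was recorded 206 days after the deed — beyond 10 days — so no relation-back applies.
E, as a real-property tax lien, has superpriority and ranks first.
Among the remaining liens, by effective date: F (2020-09-01), B (2020-12-14), A (2021-04-27), D (2021-05-24), C (2021-07-31).
E would otherwise be senior to A, so under the subordination agreement E and A exchange positions.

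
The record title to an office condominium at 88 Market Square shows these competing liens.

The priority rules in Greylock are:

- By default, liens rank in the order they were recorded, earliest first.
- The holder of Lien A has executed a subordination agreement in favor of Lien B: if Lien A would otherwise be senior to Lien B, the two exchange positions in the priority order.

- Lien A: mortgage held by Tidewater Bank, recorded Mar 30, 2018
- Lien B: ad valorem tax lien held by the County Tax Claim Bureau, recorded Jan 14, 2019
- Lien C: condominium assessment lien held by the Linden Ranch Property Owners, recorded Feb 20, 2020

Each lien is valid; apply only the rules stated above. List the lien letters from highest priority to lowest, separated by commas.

By effective date, earliest first: A (Mar 30, 2018), B (Jan 14, 2019), C (Feb 20, 2020).
Because A would otherwise rank above B, the subordination swaps them.

B, A, C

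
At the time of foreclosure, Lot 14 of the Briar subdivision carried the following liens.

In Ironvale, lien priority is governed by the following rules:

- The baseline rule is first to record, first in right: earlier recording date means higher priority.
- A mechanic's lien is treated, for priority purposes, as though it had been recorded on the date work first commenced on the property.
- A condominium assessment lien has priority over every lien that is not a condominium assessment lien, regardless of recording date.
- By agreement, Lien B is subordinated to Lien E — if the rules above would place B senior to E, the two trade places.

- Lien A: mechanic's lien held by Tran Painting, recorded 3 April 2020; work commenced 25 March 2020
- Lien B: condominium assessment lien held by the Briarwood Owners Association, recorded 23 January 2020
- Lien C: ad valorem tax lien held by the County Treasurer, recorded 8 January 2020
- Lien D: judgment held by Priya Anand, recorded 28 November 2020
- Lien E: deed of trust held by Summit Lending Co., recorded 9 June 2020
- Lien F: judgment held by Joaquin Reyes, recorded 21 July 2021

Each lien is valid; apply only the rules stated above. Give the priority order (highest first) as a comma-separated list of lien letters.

Effective dates: A is treated as recorded 25 March 2020, the work-commencement date.
B is a condominium assessment lien and takes priority over every other lien.
Among the remaining liens, by effective date: C (8 January 2020), A (25 March 2020), E (9 June 2020), D (28 November 2020), F (21 July 2021).
B is senior to E before the subordination, so the two trade places.

E, C, A, B, D, F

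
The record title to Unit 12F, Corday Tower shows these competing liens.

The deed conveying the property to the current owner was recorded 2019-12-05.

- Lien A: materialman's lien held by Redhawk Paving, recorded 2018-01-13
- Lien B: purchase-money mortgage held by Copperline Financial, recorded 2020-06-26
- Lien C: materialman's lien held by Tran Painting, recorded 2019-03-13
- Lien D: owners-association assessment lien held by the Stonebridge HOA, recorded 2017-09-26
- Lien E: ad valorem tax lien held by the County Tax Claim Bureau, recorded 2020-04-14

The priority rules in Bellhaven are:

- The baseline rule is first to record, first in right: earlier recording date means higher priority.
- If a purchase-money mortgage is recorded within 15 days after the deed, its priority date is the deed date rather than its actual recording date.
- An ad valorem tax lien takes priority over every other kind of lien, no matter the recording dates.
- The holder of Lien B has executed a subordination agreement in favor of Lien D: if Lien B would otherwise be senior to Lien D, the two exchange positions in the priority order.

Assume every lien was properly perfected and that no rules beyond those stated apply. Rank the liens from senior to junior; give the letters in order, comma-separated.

E, D, A, C, B

Effective dates after the stated exceptions: B was recorded 204 days after the deed — beyond 15 days — so no relation-back applies.
E is an ad valorem tax lien, so it outranks all other liens regardless of date.
Ordering the rest by effective date: D (2017-09-26), A (2018-01-13), C (2019-03-13), B (2020-06-26).
B is already junior to D, so the subordination agreement changes nothing.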